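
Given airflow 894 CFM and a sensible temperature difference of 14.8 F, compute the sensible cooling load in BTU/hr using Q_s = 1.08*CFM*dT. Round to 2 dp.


Q = 1.08 * 894 * 14.8 = 14289.70 BTU/hr

14289.70 BTU/hr


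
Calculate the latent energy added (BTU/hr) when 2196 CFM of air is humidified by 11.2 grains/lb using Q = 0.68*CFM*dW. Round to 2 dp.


Q = 0.68 * 2196 * 11.2 = 16724.74 BTU/hr

16724.74 BTU/hr


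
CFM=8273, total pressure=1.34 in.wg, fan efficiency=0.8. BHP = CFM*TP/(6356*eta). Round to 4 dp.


BHP = 8273 * 1.34 / (6356 * 0.8) = 2.1802 hp

2.1802 hp


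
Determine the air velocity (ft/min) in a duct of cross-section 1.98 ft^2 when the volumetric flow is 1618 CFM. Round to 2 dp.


V = 1618 / 1.98 = 817.17 ft/min

817.17 ft/min


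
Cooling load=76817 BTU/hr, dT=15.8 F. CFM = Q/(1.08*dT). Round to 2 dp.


CFM = 76817 / (1.08 * 15.8) = 4501.70

4501.70 CFM


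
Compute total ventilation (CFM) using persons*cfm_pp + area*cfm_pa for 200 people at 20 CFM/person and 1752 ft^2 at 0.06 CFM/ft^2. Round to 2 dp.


Total = 200*20 + 1752*0.06 = 4105.12 CFM

4105.12 CFM


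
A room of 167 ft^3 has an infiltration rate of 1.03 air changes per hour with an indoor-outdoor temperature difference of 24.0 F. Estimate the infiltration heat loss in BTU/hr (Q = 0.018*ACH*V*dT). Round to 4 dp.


Q = 0.018 * 1.03 * 167 * 24.0 = 74.3083 BTU/hr

74.3083 BTU/hr


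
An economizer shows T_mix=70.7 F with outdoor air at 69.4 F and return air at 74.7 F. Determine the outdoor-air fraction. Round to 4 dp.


frac = (70.7 - 74.7) / (69.4 - 74.7) = 0.7547

0.7547


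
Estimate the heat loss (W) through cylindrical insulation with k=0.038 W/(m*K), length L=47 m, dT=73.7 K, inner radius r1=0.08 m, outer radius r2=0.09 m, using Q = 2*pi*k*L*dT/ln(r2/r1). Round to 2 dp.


Q = 2*pi*0.038*47*73.7/ln(0.09/0.08) = 7021.76 W

7021.76 W


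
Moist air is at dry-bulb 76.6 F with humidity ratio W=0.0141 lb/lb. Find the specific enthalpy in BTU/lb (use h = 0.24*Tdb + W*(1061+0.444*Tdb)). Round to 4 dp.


h = 0.24*76.6 + 0.0141*(1061+0.444*76.6) = 33.8236 BTU/lb

33.8236 BTU/lb


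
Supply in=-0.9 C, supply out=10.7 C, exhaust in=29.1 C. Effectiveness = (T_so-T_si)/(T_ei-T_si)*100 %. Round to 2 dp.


eff = (10.7-(-0.9))/(29.1-(-0.9))*100 = 38.67 %

38.67 %


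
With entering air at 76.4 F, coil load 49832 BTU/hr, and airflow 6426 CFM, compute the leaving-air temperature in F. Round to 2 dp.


dT = 49832/(1.08*6426) = 7.1803
T_leave = 76.4 - 7.1803 = 69.22 F

69.22 F


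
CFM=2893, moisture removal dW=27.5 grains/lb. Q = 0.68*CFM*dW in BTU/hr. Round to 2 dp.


Q = 0.68 * 2893 * 27.5 = 54099.10 BTU/hr

54099.10 BTU/hr


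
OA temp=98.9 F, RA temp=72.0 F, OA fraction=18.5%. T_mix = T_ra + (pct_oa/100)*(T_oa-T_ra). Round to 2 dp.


T_mix = 72.0 + (18.5/100)*(98.9-72.0) = 76.98 F

76.98 F


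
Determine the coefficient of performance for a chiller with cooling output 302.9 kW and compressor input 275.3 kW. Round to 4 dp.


COP = 302.9 / 275.3 = 1.1003

1.1003


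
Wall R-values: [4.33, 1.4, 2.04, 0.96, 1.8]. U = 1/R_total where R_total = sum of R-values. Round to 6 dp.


R_total = 4.33 + 1.4 + 2.04 + 0.96 + 1.8 = 10.53
U = 1/10.53 = 0.094967

0.094967


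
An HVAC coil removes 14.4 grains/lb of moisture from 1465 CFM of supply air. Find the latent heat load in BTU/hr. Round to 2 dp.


Q = 0.68 * 1465 * 14.4 = 14345.28 BTU/hr

14345.28 BTU/hr


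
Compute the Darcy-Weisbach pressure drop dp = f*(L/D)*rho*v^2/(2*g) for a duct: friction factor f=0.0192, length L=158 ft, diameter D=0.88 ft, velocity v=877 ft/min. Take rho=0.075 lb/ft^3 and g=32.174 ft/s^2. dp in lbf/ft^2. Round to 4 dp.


v_fps = 877/60 = 14.6167 ft/s
dp = 0.0192*(158/0.88)*0.075*14.6167^2/(2*32.174) = 0.8584 lbf/ft^2

0.8584 lbf/ft^2


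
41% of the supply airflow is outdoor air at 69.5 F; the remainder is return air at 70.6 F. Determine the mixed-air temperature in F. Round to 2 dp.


T_mix = 0.41*69.5 + 0.59*70.6 = 70.15 F

70.15 F


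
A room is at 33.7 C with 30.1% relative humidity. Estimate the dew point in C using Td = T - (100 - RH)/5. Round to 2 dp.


Td = 33.7 - (100-30.1)/5 = 19.72 C

19.72 C


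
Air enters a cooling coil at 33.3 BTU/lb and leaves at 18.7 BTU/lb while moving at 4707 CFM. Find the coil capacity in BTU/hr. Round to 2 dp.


Q = 4.5 * 4707 * (33.3 - 18.7) = 309249.90 BTU/hr

309249.90 BTU/hr


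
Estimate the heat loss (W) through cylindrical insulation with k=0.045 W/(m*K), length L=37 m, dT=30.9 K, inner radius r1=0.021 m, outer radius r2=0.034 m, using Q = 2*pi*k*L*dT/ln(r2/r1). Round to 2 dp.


Q = 2*pi*0.045*37*30.9/ln(0.034/0.021) = 670.89 W

670.89 W


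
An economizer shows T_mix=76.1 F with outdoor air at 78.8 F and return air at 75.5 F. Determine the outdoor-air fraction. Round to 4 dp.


frac = (76.1 - 75.5) / (78.8 - 75.5) = 0.1818

0.1818


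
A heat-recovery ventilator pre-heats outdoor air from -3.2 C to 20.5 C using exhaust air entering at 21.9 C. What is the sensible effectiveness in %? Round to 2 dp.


eff = (20.5-(-3.2))/(21.9-(-3.2))*100 = 94.42 %

94.42 %


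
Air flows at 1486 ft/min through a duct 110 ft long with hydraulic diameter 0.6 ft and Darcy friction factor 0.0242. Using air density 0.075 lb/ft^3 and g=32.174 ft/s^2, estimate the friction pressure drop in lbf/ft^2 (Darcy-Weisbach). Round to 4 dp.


v_fps = 1486/60 = 24.7667 ft/s
dp = 0.0242*(110/0.6)*0.075*24.7667^2/(2*32.174) = 3.1719 lbf/ft^2

3.1719 lbf/ft^2


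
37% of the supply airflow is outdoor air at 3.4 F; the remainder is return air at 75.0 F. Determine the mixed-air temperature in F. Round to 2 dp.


T_mix = 0.37*3.4 + 0.63*75.0 = 48.51 F

48.51 F


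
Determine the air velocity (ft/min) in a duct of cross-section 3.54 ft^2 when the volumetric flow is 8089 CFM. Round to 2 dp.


V = 8089 / 3.54 = 2285.03 ft/min

2285.03 ft/min


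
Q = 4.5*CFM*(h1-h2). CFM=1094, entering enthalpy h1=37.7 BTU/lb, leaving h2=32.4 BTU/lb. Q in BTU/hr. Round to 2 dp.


Q = 4.5 * 1094 * (37.7 - 32.4) = 26091.90 BTU/hr

26091.90 BTU/hr


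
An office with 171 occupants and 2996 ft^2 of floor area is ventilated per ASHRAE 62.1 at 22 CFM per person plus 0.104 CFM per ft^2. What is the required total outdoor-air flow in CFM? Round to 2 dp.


Total = 171*22 + 2996*0.104 = 4073.58 CFM

4073.58 CFM


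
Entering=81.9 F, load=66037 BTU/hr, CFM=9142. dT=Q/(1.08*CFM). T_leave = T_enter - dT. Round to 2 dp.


dT = 66037/(1.08*9142) = 6.6884
T_leave = 81.9 - 6.6884 = 75.21 F

75.21 F


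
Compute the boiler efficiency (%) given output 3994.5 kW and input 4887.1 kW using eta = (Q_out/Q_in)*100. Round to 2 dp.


eta = (3994.5/4887.1)*100 = 81.74 %

81.74 %


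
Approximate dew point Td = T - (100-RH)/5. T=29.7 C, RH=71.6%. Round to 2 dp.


Td = 29.7 - (100-71.6)/5 = 24.02 C

24.02 C


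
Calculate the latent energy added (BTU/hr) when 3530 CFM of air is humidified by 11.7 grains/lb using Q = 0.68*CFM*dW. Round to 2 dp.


Q = 0.68 * 3530 * 11.7 = 28084.68 BTU/hr

28084.68 BTU/hr


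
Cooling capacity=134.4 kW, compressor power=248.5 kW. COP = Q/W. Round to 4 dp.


COP = 134.4 / 248.5 = 0.5408

0.5408


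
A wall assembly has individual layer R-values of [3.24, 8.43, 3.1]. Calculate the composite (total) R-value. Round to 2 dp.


R_total = 3.24 + 8.43 + 3.1 = 14.77

14.77


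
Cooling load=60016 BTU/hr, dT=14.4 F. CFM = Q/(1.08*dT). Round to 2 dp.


CFM = 60016 / (1.08 * 14.4) = 3859.05

3859.05 CFM


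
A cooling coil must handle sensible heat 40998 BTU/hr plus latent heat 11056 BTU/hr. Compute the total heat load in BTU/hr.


Qt = 40998 + 11056 = 52054 BTU/hr

52054 BTU/hr


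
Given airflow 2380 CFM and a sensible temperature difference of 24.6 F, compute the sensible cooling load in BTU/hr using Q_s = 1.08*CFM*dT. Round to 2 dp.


Q = 1.08 * 2380 * 24.6 = 63231.84 BTU/hr

63231.84 BTU/hr


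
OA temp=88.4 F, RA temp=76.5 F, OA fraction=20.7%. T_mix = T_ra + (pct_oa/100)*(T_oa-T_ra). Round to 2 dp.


T_mix = 76.5 + (20.7/100)*(88.4-76.5) = 78.96 F

78.96 F


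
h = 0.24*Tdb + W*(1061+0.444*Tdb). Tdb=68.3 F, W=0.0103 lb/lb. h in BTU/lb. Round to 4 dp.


h = 0.24*68.3 + 0.0103*(1061+0.444*68.3) = 27.6326 BTU/lb

27.6326 BTU/lb


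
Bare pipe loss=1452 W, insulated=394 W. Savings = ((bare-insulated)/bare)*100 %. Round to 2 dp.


Savings = ((1452-394)/1452)*100 = 72.87 %

72.87 %


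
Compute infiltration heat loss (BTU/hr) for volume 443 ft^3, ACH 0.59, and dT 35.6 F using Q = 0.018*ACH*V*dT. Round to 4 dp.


Q = 0.018 * 0.59 * 443 * 35.6 = 167.4859 BTU/hr

167.4859 BTU/hr


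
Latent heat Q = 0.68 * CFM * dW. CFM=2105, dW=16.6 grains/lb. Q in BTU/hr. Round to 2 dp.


Q = 0.68 * 2105 * 16.6 = 23761.24 BTU/hr

23761.24 BTU/hr


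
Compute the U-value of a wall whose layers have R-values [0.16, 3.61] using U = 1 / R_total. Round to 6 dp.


R_total = 0.16 + 3.61 = 3.77
U = 1/3.77 = 0.265252

0.265252


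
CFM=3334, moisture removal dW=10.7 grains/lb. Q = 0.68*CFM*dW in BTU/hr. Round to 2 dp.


Q = 0.68 * 3334 * 10.7 = 24258.18 BTU/hr

24258.18 BTU/hr


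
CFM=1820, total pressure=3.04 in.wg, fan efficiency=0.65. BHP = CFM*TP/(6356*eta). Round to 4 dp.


BHP = 1820 * 3.04 / (6356 * 0.65) = 1.3392 hp

1.3392 hp


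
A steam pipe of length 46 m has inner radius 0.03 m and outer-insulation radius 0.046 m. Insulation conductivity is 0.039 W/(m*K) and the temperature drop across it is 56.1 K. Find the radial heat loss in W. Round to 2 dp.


Q = 2*pi*0.039*46*56.1/ln(0.046/0.03) = 1479.40 W

1479.40 W


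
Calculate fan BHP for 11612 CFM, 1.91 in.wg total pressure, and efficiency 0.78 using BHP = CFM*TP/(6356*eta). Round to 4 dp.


BHP = 11612 * 1.91 / (6356 * 0.78) = 4.4736 hp

4.4736 hp


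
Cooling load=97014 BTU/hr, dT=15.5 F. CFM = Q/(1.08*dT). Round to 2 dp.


CFM = 97014 / (1.08 * 15.5) = 5795.34

5795.34 CFM


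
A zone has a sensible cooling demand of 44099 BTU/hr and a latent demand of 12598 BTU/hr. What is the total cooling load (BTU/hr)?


Qt = 44099 + 12598 = 56697 BTU/hr

56697 BTU/hr


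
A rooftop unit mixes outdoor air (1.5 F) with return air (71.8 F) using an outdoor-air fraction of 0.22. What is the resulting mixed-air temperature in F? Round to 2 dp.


T_mix = 0.22*1.5 + 0.78*71.8 = 56.33 F

56.33 F


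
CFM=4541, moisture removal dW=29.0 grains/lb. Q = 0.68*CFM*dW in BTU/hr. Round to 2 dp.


Q = 0.68 * 4541 * 29.0 = 89548.52 BTU/hr

89548.52 BTU/hr


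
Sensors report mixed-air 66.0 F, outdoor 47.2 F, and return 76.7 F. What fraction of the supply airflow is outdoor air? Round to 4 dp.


frac = (66.0 - 76.7) / (47.2 - 76.7) = 0.3627

0.3627


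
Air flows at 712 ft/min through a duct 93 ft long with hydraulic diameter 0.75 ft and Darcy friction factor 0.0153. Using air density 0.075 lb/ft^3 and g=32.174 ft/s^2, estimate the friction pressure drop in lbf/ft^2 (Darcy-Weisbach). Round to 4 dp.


v_fps = 712/60 = 11.8667 ft/s
dp = 0.0153*(93/0.75)*0.075*11.8667^2/(2*32.174) = 0.3114 lbf/ft^2

0.3114 lbf/ft^2


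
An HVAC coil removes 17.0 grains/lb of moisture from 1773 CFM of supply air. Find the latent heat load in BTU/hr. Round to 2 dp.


Q = 0.68 * 1773 * 17.0 = 20495.88 BTU/hr

20495.88 BTU/hr


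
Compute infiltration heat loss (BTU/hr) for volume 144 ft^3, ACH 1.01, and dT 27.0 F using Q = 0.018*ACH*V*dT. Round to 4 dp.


Q = 0.018 * 1.01 * 144 * 27.0 = 70.6838 BTU/hr

70.6838 BTU/hr


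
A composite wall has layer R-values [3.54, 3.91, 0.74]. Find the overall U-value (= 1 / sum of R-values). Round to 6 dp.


R_total = 3.54 + 3.91 + 0.74 = 8.19
U = 1/8.19 = 0.122100

0.122100


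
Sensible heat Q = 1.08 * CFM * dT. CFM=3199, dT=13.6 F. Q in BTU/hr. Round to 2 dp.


Q = 1.08 * 3199 * 13.6 = 46986.91 BTU/hr

46986.91 BTU/hr


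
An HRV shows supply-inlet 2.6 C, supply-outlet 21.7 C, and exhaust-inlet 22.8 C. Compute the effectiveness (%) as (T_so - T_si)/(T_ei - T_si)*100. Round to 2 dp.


eff = (21.7-2.6)/(22.8-2.6)*100 = 94.55 %

94.55 %


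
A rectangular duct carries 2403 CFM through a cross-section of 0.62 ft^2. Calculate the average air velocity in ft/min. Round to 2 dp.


V = 2403 / 0.62 = 3875.81 ft/min

3875.81 ft/min


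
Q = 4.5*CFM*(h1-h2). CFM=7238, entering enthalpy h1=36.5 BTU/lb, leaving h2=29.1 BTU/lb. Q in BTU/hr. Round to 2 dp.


Q = 4.5 * 7238 * (36.5 - 29.1) = 241025.40 BTU/hr

241025.40 BTU/hr


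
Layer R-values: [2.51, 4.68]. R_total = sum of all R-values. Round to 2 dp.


R_total = 2.51 + 4.68 = 7.19

7.19


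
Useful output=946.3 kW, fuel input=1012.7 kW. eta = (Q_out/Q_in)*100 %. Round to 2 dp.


eta = (946.3/1012.7)*100 = 93.44 %

93.44 %


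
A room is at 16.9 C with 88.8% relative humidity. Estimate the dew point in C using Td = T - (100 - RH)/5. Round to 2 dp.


Td = 16.9 - (100-88.8)/5 = 14.66 C

14.66 C


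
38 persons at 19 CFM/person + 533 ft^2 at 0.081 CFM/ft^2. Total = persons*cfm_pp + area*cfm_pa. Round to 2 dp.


Total = 38*19 + 533*0.081 = 765.17 CFM

765.17 CFM


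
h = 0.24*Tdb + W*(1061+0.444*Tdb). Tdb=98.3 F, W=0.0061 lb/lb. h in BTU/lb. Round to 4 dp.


h = 0.24*98.3 + 0.0061*(1061+0.444*98.3) = 30.3303 BTU/lb

30.3303 BTU/lb


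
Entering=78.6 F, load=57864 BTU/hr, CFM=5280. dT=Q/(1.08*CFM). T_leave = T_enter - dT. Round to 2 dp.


dT = 57864/(1.08*5280) = 10.1473
T_leave = 78.6 - 10.1473 = 68.45 F

68.45 F


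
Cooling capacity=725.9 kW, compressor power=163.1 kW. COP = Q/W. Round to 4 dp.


COP = 725.9 / 163.1 = 4.4506

4.4506


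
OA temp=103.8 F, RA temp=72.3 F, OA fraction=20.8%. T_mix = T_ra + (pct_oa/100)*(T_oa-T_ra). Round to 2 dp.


T_mix = 72.3 + (20.8/100)*(103.8-72.3) = 78.85 F

78.85 F


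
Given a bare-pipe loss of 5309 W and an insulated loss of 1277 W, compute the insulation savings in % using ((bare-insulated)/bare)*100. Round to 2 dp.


Savings = ((5309-1277)/5309)*100 = 75.95 %

75.95 %


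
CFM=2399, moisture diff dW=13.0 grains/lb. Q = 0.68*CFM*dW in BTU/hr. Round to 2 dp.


Q = 0.68 * 2399 * 13.0 = 21207.16 BTU/hr

21207.16 BTU/hr


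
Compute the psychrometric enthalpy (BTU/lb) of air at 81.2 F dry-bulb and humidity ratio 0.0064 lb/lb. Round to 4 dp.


h = 0.24*81.2 + 0.0064*(1061+0.444*81.2) = 26.5091 BTU/lb

26.5091 BTU/lb


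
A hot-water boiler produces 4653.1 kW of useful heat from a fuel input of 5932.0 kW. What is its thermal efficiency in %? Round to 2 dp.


eta = (4653.1/5932.0)*100 = 78.44 %

78.44 %


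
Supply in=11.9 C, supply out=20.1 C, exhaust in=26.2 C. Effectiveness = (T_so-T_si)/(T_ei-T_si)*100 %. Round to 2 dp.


eff = (20.1-11.9)/(26.2-11.9)*100 = 57.34 %

57.34 %


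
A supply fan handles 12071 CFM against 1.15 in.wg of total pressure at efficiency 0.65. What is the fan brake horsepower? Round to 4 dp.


BHP = 12071 * 1.15 / (6356 * 0.65) = 3.3600 hp

3.3600 hp


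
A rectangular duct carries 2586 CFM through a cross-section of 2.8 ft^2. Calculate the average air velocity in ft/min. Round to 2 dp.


V = 2586 / 2.8 = 923.57 ft/min

923.57 ft/min


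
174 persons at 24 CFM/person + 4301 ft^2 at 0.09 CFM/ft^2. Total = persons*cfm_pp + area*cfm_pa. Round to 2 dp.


Total = 174*24 + 4301*0.09 = 4563.09 CFM

4563.09 CFM


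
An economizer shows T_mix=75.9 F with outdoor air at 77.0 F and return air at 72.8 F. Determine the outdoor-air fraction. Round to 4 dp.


frac = (75.9 - 72.8) / (77.0 - 72.8) = 0.7381

0.7381


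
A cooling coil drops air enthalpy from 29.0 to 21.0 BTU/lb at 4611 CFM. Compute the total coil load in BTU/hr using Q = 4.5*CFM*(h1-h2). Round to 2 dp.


Q = 4.5 * 4611 * (29.0 - 21.0) = 165996.00 BTU/hr

165996.00 BTU/hr


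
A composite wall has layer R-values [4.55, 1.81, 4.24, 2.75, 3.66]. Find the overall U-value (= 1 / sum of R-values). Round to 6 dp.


R_total = 4.55 + 1.81 + 4.24 + 2.75 + 3.66 = 17.01
U = 1/17.01 = 0.058789

0.058789


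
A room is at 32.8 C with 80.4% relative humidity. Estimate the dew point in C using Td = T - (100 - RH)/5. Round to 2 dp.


Td = 32.8 - (100-80.4)/5 = 28.88 C

28.88 C


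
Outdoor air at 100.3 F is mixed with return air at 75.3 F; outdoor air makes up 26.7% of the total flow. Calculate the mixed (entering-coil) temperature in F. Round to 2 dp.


T_mix = 75.3 + (26.7/100)*(100.3-75.3) = 81.98 F

81.98 F


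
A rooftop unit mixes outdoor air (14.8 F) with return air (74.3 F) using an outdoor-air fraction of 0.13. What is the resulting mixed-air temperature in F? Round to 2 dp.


T_mix = 0.13*14.8 + 0.87*74.3 = 66.57 F

66.57 F


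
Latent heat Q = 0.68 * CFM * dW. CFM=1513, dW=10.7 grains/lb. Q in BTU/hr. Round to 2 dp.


Q = 0.68 * 1513 * 10.7 = 11008.59 BTU/hr

11008.59 BTU/hr


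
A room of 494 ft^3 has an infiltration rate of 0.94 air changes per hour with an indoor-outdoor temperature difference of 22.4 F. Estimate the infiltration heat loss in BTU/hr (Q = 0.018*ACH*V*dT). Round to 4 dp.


Q = 0.018 * 0.94 * 494 * 22.4 = 187.2300 BTU/hr

187.2300 BTU/hr


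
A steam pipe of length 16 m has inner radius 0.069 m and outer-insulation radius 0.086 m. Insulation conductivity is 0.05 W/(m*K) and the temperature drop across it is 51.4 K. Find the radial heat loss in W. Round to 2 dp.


Q = 2*pi*0.05*16*51.4/ln(0.086/0.069) = 1173.10 W

1173.10 W


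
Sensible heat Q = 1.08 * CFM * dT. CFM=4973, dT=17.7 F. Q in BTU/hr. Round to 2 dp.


Q = 1.08 * 4973 * 17.7 = 95063.87 BTU/hr

95063.87 BTU/hr


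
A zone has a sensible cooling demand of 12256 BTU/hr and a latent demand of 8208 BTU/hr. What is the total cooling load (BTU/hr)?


Qt = 12256 + 8208 = 20464 BTU/hr

20464 BTU/hr


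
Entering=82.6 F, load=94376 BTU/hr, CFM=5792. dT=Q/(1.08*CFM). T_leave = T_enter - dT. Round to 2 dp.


dT = 94376/(1.08*5792) = 15.0872
T_leave = 82.6 - 15.0872 = 67.51 F

67.51 F


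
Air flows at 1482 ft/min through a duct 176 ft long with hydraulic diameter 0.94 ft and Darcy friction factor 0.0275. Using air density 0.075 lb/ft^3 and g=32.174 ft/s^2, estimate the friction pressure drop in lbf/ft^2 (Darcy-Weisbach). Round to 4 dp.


v_fps = 1482/60 = 24.7 ft/s
dp = 0.0275*(176/0.94)*0.075*24.7^2/(2*32.174) = 3.6613 lbf/ft^2

3.6613 lbf/ft^2


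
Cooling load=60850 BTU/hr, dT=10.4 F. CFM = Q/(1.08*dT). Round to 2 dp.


CFM = 60850 / (1.08 * 10.4) = 5417.56

5417.56 CFM


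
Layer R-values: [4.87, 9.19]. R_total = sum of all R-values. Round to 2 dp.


R_total = 4.87 + 9.19 = 14.06

14.06


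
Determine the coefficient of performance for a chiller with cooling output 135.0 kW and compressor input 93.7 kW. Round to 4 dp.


COP = 135.0 / 93.7 = 1.4408

1.4408


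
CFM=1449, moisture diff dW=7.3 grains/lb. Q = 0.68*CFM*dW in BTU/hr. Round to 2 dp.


Q = 0.68 * 1449 * 7.3 = 7192.84 BTU/hr

7192.84 BTU/hr


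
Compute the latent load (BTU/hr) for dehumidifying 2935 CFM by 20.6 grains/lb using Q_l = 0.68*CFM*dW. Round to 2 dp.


Q = 0.68 * 2935 * 20.6 = 41113.48 BTU/hr

41113.48 BTU/hr


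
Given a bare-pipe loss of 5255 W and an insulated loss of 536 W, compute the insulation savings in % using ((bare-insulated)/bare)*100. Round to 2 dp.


Savings = ((5255-536)/5255)*100 = 89.80 %

89.80 %


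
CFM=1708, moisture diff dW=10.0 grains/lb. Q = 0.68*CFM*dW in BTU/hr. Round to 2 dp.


Q = 0.68 * 1708 * 10.0 = 11614.40 BTU/hr

11614.40 BTU/hr


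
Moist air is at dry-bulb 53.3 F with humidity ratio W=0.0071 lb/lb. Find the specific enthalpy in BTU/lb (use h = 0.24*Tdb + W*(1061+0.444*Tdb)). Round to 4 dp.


h = 0.24*53.3 + 0.0071*(1061+0.444*53.3) = 20.4931 BTU/lb

20.4931 BTU/lb


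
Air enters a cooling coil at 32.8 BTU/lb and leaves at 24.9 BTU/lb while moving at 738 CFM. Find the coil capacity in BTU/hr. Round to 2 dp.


Q = 4.5 * 738 * (32.8 - 24.9) = 26235.90 BTU/hr

26235.90 BTU/hr


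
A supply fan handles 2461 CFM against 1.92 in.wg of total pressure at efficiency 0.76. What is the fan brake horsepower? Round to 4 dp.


BHP = 2461 * 1.92 / (6356 * 0.76) = 0.9782 hp

0.9782 hp


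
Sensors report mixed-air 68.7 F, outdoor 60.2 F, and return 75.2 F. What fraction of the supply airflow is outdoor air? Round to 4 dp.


frac = (68.7 - 75.2) / (60.2 - 75.2) = 0.4333

0.4333


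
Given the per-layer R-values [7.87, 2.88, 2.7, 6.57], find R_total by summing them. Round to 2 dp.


R_total = 7.87 + 2.88 + 2.7 + 6.57 = 20.02

20.02


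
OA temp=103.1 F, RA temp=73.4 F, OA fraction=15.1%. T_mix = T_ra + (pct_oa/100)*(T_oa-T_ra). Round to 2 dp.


T_mix = 73.4 + (15.1/100)*(103.1-73.4) = 77.88 F

77.88 F


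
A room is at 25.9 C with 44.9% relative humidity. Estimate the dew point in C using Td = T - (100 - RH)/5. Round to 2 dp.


Td = 25.9 - (100-44.9)/5 = 14.88 C

14.88 C


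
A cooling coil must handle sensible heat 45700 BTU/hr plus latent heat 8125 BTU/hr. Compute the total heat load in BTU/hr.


Qt = 45700 + 8125 = 53825 BTU/hr

53825 BTU/hr


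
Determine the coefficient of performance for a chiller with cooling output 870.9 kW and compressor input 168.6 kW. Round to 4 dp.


COP = 870.9 / 168.6 = 5.1655

5.1655


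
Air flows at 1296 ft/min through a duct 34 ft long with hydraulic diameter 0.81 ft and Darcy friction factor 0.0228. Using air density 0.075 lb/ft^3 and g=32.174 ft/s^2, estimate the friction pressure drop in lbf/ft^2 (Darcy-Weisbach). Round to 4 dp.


v_fps = 1296/60 = 21.6 ft/s
dp = 0.0228*(34/0.81)*0.075*21.6^2/(2*32.174) = 0.5204 lbf/ft^2

0.5204 lbf/ft^2


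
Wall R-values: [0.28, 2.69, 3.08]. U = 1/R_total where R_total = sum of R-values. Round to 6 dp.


R_total = 0.28 + 2.69 + 3.08 = 6.05
U = 1/6.05 = 0.165289

0.165289


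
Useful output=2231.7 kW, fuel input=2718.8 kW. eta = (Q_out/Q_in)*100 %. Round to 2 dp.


eta = (2231.7/2718.8)*100 = 82.08 %

82.08 %


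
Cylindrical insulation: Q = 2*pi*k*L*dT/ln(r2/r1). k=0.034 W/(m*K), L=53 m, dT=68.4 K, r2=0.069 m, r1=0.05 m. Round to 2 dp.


Q = 2*pi*0.034*53*68.4/ln(0.069/0.05) = 2404.49 W

2404.49 W


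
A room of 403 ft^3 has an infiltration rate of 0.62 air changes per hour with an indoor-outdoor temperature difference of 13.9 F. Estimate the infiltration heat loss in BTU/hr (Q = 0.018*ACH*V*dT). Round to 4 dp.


Q = 0.018 * 0.62 * 403 * 13.9 = 62.5150 BTU/hr

62.5150 BTU/hr


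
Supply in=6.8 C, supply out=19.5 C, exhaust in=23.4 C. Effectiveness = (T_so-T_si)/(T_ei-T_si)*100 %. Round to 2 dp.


eff = (19.5-6.8)/(23.4-6.8)*100 = 76.51 %

76.51 %


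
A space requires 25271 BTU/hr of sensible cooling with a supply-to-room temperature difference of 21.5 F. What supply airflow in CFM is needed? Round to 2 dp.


CFM = 25271 / (1.08 * 21.5) = 1088.33

1088.33 CFM


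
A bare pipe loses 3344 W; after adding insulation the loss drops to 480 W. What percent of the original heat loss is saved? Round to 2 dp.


Savings = ((3344-480)/3344)*100 = 85.65 %

85.65 %


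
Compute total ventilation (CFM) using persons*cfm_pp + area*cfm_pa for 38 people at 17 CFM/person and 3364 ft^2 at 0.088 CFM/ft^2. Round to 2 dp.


Total = 38*17 + 3364*0.088 = 942.03 CFM

942.03 CFM


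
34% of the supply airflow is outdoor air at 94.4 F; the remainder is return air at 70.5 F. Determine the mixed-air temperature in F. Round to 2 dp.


T_mix = 0.34*94.4 + 0.66*70.5 = 78.63 F

78.63 F


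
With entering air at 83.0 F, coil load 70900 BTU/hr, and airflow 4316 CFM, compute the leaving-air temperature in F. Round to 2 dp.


dT = 70900/(1.08*4316) = 15.2104
T_leave = 83.0 - 15.2104 = 67.79 F

67.79 F


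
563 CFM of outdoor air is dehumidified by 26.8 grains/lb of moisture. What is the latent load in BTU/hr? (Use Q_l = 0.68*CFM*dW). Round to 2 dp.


Q = 0.68 * 563 * 26.8 = 10260.11 BTU/hr

10260.11 BTU/hr


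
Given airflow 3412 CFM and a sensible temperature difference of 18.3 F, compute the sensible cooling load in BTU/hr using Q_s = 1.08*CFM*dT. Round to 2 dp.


Q = 1.08 * 3412 * 18.3 = 67434.77 BTU/hr

67434.77 BTU/hr


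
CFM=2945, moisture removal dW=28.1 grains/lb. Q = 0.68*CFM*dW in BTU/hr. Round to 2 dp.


Q = 0.68 * 2945 * 28.1 = 56273.06 BTU/hr

56273.06 BTU/hr


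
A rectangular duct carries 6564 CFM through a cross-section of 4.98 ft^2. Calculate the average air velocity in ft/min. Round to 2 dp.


V = 6564 / 4.98 = 1318.07 ft/min

1318.07 ft/min


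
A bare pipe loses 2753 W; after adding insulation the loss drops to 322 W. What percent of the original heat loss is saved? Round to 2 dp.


Savings = ((2753-322)/2753)*100 = 88.30 %

88.30 %


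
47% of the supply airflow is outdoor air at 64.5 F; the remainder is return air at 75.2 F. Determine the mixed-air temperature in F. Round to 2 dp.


T_mix = 0.47*64.5 + 0.53*75.2 = 70.17 F

70.17 F


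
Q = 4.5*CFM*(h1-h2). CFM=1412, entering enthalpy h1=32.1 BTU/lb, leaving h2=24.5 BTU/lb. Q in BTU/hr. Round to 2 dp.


Q = 4.5 * 1412 * (32.1 - 24.5) = 48290.40 BTU/hr

48290.40 BTU/hr


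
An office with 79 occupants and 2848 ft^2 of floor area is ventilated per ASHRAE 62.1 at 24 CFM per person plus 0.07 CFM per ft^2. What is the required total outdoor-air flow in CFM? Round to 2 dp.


Total = 79*24 + 2848*0.07 = 2095.36 CFM

2095.36 CFM


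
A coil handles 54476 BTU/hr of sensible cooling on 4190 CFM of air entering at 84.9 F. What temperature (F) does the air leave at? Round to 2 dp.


dT = 54476/(1.08*4190) = 12.0384
T_leave = 84.9 - 12.0384 = 72.86 F

72.86 F


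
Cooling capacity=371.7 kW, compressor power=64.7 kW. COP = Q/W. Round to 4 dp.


COP = 371.7 / 64.7 = 5.7450

5.7450


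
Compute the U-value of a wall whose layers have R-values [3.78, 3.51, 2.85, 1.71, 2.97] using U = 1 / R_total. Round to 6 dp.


R_total = 3.78 + 3.51 + 2.85 + 1.71 + 2.97 = 14.82
U = 1/14.82 = 0.067476

0.067476


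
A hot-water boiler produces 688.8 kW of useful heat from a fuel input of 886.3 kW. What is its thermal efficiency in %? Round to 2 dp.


eta = (688.8/886.3)*100 = 77.72 %

77.72 %


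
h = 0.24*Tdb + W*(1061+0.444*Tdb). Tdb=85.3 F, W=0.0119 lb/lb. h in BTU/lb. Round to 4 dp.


h = 0.24*85.3 + 0.0119*(1061+0.444*85.3) = 33.5486 BTU/lb

33.5486 BTU/lb


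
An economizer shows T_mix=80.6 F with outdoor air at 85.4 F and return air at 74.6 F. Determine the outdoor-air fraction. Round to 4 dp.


frac = (80.6 - 74.6) / (85.4 - 74.6) = 0.5556

0.5556


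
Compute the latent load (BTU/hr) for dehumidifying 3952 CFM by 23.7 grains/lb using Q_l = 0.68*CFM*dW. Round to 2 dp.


Q = 0.68 * 3952 * 23.7 = 63690.43 BTU/hr

63690.43 BTU/hr


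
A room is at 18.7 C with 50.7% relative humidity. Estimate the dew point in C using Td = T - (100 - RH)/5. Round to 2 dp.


Td = 18.7 - (100-50.7)/5 = 8.84 C

8.84 C


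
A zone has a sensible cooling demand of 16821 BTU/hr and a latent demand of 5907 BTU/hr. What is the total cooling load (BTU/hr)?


Qt = 16821 + 5907 = 22728 BTU/hr

22728 BTU/hr


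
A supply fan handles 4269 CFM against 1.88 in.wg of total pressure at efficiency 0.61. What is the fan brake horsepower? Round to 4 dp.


BHP = 4269 * 1.88 / (6356 * 0.61) = 2.0700 hp

2.0700 hp


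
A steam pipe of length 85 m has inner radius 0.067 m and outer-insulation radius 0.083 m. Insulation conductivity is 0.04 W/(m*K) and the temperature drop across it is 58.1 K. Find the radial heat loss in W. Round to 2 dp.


Q = 2*pi*0.04*85*58.1/ln(0.083/0.067) = 5795.90 W

5795.90 W


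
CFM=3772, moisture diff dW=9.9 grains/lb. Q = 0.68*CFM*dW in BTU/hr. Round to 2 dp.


Q = 0.68 * 3772 * 9.9 = 25393.10 BTU/hr

25393.10 BTU/hr


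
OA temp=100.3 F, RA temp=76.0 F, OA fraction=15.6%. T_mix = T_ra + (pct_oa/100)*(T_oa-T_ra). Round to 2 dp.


T_mix = 76.0 + (15.6/100)*(100.3-76.0) = 79.79 F

79.79 F


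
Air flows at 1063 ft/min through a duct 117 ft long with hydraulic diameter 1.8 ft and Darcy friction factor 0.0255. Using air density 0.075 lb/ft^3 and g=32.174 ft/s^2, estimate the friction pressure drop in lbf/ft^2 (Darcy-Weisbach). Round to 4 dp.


v_fps = 1063/60 = 17.7167 ft/s
dp = 0.0255*(117/1.8)*0.075*17.7167^2/(2*32.174) = 0.6064 lbf/ft^2

0.6064 lbf/ft^2


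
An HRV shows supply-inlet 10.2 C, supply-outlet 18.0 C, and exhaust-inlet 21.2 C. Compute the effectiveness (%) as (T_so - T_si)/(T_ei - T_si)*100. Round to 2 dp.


eff = (18.0-10.2)/(21.2-10.2)*100 = 70.91 %

70.91 %


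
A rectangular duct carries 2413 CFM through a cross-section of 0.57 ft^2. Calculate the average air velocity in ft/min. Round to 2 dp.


V = 2413 / 0.57 = 4233.33 ft/min

4233.33 ft/min


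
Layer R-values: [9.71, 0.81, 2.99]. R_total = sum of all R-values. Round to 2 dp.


R_total = 9.71 + 0.81 + 2.99 = 13.51

13.51


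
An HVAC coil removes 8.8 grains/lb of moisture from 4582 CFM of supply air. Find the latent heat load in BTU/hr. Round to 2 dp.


Q = 0.68 * 4582 * 8.8 = 27418.69 BTU/hr

27418.69 BTU/hr


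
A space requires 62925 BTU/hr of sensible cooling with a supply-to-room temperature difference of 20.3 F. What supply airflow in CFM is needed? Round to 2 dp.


CFM = 62925 / (1.08 * 20.3) = 2870.14

2870.14 CFM


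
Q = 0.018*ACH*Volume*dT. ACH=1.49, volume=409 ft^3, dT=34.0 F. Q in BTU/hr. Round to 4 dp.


Q = 0.018 * 1.49 * 409 * 34.0 = 372.9589 BTU/hr

372.9589 BTU/hr


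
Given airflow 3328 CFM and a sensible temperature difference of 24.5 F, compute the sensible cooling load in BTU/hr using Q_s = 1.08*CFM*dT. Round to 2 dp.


Q = 1.08 * 3328 * 24.5 = 88058.88 BTU/hr

88058.88 BTU/hr


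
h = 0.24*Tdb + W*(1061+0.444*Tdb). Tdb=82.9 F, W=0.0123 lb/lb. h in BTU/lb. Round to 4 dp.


h = 0.24*82.9 + 0.0123*(1061+0.444*82.9) = 33.3990 BTU/lb

33.3990 BTU/lb


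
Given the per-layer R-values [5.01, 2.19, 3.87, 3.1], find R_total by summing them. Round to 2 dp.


R_total = 5.01 + 2.19 + 3.87 + 3.1 = 14.17

14.17


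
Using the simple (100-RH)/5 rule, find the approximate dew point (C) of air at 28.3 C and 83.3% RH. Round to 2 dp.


Td = 28.3 - (100-83.3)/5 = 24.96 C

24.96 C


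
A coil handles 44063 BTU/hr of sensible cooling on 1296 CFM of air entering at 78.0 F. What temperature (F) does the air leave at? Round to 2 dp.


dT = 44063/(1.08*1296) = 31.4808
T_leave = 78.0 - 31.4808 = 46.52 F

46.52 F


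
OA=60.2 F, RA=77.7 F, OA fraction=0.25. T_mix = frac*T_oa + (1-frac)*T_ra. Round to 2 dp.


T_mix = 0.25*60.2 + 0.75*77.7 = 73.33 F

73.33 F


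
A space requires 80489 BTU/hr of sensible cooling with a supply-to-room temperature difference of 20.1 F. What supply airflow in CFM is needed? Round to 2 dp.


CFM = 80489 / (1.08 * 20.1) = 3707.80

3707.80 CFM


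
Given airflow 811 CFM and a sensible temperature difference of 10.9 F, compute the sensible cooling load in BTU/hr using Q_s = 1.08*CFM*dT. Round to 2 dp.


Q = 1.08 * 811 * 10.9 = 9547.09 BTU/hr

9547.09 BTU/hr


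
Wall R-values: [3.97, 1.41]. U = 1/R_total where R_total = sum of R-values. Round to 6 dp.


R_total = 3.97 + 1.41 = 5.38
U = 1/5.38 = 0.185874

0.185874


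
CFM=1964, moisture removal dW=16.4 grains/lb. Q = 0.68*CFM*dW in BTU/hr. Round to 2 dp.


Q = 0.68 * 1964 * 16.4 = 21902.53 BTU/hr

21902.53 BTU/hr


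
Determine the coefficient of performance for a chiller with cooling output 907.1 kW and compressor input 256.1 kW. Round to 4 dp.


COP = 907.1 / 256.1 = 3.5420

3.5420


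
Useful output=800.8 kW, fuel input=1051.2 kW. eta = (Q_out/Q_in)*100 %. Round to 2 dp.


eta = (800.8/1051.2)*100 = 76.18 %

76.18 %


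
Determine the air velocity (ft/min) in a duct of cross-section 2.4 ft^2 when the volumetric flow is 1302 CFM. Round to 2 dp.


V = 1302 / 2.4 = 542.50 ft/min

542.50 ft/min


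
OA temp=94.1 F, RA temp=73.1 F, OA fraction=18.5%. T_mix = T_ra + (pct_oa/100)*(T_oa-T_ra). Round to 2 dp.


T_mix = 73.1 + (18.5/100)*(94.1-73.1) = 76.99 F

76.99 F


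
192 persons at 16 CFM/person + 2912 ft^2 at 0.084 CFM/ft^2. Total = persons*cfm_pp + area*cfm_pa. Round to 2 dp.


Total = 192*16 + 2912*0.084 = 3316.61 CFM

3316.61 CFM


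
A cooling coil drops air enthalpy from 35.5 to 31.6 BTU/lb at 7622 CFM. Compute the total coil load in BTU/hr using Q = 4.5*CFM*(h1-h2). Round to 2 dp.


Q = 4.5 * 7622 * (35.5 - 31.6) = 133766.10 BTU/hr

133766.10 BTU/hr


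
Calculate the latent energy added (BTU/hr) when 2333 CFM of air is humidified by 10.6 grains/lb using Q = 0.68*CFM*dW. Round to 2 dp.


Q = 0.68 * 2333 * 10.6 = 16816.26 BTU/hr

16816.26 BTU/hr


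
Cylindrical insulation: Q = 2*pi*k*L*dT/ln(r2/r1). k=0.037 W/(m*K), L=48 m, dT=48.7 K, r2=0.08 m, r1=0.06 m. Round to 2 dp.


Q = 2*pi*0.037*48*48.7/ln(0.08/0.06) = 1889.03 W

1889.03 W


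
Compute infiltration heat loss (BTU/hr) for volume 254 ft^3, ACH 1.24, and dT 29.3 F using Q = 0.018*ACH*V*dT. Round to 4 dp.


Q = 0.018 * 1.24 * 254 * 29.3 = 166.1099 BTU/hr

166.1099 BTU/hr


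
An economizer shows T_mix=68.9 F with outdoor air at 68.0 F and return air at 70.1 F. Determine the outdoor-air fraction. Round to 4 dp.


frac = (68.9 - 70.1) / (68.0 - 70.1) = 0.5714

0.5714


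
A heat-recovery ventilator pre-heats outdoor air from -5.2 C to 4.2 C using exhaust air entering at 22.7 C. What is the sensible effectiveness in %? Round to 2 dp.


eff = (4.2-(-5.2))/(22.7-(-5.2))*100 = 33.69 %

33.69 %


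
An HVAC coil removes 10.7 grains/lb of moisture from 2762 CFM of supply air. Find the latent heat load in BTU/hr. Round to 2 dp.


Q = 0.68 * 2762 * 10.7 = 20096.31 BTU/hr

20096.31 BTU/hr


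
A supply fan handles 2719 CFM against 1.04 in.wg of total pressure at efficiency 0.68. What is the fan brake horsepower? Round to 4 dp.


BHP = 2719 * 1.04 / (6356 * 0.68) = 0.6543 hp

0.6543 hp


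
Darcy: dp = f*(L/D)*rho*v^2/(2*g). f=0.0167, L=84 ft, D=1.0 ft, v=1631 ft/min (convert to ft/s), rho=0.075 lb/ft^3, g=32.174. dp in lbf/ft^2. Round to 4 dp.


v_fps = 1631/60 = 27.1833 ft/s
dp = 0.0167*(84/1.0)*0.075*27.1833^2/(2*32.174) = 1.2082 lbf/ft^2

1.2082 lbf/ft^2


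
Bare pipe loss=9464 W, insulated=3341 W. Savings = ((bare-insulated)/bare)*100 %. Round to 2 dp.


Savings = ((9464-3341)/9464)*100 = 64.70 %

64.70 %


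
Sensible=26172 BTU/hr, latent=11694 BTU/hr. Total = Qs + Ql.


Qt = 26172 + 11694 = 37866 BTU/hr

37866 BTU/hr


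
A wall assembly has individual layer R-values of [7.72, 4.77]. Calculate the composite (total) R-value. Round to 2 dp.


R_total = 7.72 + 4.77 = 12.49

12.49


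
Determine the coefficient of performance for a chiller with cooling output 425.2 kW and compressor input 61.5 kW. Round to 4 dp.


COP = 425.2 / 61.5 = 6.9138

6.9138


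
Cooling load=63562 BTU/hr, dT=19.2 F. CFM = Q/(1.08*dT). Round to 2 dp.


CFM = 63562 / (1.08 * 19.2) = 3065.30

3065.30 CFM


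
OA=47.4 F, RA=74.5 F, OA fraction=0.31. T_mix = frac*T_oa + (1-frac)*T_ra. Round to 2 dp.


T_mix = 0.31*47.4 + 0.69*74.5 = 66.10 F

66.10 F


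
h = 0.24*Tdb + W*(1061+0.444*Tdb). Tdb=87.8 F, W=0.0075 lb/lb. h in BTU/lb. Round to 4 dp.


h = 0.24*87.8 + 0.0075*(1061+0.444*87.8) = 29.3219 BTU/lb

29.3219 BTU/lb


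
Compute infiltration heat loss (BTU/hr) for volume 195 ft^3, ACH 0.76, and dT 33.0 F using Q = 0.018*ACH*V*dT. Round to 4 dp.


Q = 0.018 * 0.76 * 195 * 33.0 = 88.0308 BTU/hr

88.0308 BTU/hr


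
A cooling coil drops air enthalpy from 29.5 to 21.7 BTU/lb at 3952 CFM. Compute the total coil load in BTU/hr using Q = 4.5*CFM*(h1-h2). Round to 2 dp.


Q = 4.5 * 3952 * (29.5 - 21.7) = 138715.20 BTU/hr

138715.20 BTU/hr


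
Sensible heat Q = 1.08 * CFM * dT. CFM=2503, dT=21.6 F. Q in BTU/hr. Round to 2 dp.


Q = 1.08 * 2503 * 21.6 = 58389.98 BTU/hr

58389.98 BTU/hr


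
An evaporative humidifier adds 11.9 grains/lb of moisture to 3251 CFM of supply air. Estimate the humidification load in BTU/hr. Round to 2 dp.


Q = 0.68 * 3251 * 11.9 = 26307.09 BTU/hr

26307.09 BTU/hr


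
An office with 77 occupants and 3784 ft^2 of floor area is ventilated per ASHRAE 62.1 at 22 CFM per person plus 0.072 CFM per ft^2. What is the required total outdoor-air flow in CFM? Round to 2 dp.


Total = 77*22 + 3784*0.072 = 1966.45 CFM

1966.45 CFM


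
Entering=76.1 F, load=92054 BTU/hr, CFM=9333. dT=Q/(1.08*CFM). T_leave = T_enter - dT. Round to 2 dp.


dT = 92054/(1.08*9333) = 9.1327
T_leave = 76.1 - 9.1327 = 66.97 F

66.97 F


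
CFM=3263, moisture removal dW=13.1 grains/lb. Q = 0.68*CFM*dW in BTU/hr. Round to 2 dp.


Q = 0.68 * 3263 * 13.1 = 29066.80 BTU/hr

29066.80 BTU/hr


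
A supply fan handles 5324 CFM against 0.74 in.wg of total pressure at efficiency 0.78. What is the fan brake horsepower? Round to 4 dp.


BHP = 5324 * 0.74 / (6356 * 0.78) = 0.7947 hp

0.7947 hp


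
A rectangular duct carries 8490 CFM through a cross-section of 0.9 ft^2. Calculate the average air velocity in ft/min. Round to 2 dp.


V = 8490 / 0.9 = 9433.33 ft/min

9433.33 ft/min


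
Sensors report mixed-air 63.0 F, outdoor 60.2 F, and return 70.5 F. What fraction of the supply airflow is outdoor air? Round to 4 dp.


frac = (63.0 - 70.5) / (60.2 - 70.5) = 0.7282

0.7282


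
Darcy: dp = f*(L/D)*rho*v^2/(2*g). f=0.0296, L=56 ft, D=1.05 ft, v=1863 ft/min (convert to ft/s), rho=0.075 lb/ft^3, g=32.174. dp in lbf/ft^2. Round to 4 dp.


v_fps = 1863/60 = 31.05 ft/s
dp = 0.0296*(56/1.05)*0.075*31.05^2/(2*32.174) = 1.7739 lbf/ft^2

1.7739 lbf/ft^2


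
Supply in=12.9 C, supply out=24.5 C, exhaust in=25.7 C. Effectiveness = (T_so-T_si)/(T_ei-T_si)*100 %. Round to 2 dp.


eff = (24.5-12.9)/(25.7-12.9)*100 = 90.63 %

90.63 %


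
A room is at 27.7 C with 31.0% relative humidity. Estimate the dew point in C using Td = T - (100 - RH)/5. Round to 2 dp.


Td = 27.7 - (100-31.0)/5 = 13.90 C

13.90 C


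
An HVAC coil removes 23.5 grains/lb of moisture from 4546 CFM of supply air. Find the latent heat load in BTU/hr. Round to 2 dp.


Q = 0.68 * 4546 * 23.5 = 72645.08 BTU/hr

72645.08 BTU/hr


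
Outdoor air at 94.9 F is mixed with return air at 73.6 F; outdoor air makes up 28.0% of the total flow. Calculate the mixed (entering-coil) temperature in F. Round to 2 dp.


T_mix = 73.6 + (28.0/100)*(94.9-73.6) = 79.56 F

79.56 F


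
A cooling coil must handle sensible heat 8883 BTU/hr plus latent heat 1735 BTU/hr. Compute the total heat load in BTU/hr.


Qt = 8883 + 1735 = 10618 BTU/hr

10618 BTU/hr


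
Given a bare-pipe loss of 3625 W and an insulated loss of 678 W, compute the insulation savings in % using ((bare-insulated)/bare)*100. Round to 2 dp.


Savings = ((3625-678)/3625)*100 = 81.30 %

81.30 %


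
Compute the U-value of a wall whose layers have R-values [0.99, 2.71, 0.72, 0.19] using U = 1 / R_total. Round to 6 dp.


R_total = 0.99 + 2.71 + 0.72 + 0.19 = 4.61
U = 1/4.61 = 0.216920

0.216920


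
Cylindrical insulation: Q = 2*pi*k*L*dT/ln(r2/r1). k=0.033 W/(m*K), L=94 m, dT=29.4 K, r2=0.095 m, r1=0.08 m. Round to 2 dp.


Q = 2*pi*0.033*94*29.4/ln(0.095/0.08) = 3334.41 W

3334.41 W


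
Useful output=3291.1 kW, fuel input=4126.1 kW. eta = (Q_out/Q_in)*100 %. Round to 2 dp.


eta = (3291.1/4126.1)*100 = 79.76 %

79.76 %


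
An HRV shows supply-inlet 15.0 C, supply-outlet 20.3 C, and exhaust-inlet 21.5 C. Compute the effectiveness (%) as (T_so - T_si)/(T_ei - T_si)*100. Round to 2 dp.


eff = (20.3-15.0)/(21.5-15.0)*100 = 81.54 %

81.54 %


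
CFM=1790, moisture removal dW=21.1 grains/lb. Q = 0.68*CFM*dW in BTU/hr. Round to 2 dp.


Q = 0.68 * 1790 * 21.1 = 25682.92 BTU/hr

25682.92 BTU/hr
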